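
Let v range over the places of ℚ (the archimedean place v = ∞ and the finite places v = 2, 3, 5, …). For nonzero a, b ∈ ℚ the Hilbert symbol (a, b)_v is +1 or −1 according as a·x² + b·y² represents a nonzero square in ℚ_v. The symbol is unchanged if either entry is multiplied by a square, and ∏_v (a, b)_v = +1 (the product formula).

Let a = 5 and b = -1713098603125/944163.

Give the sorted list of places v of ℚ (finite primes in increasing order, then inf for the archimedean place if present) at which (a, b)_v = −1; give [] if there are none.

[3, 7]

(a, b) ≡ (5, -57855) mod (ℚ^×)²; places V = {2, 3, 5, 7, 11, 13, 17, 19, 29, ∞}.
(a,b)_13: α=0, u≡5; β=2, v≡2 (mod 13); (5|13)=-1, (2|13)=-1; sign (−1)^0·-1^2·-1^0 = +1.
(a,b)_7: α=0, u≡5; β=1, v≡2 (mod 7); (5|7)=-1, (2|7)=+1; sign (−1)^0·-1^1·+1^0 = -1.
(a,b)_29: α=0, u≡5; β=3, v≡13 (mod 29); (5|29)=+1, (13|29)=+1; sign (−1)^0·+1^3·+1^0 = +1.
(a,b)_∞: sgn(5)=+, sgn(-57855)=−, so +1.
(a,b)_5: α=1, u≡1; β=5, v≡4 (mod 5); (1|5)=+1, (4|5)=+1; sign (−1)^0·+1^5·+1^1 = +1.
(a,b)_19: α=0, u≡5; β=1, v≡2 (mod 19); (5|19)=+1, (2|19)=-1; sign (−1)^0·+1^1·-1^0 = +1.
(a,b)_11: α=0, u≡5; β=-2, v≡9 (mod 11); (5|11)=+1, (9|11)=+1; sign (−1)^0·+1^-2·+1^0 = +1.
(a,b)_17: α=0, u≡5; β=-2, v≡16 (mod 17); (5|17)=-1, (16|17)=+1; sign (−1)^0·-1^-2·+1^0 = +1.
(a,b)_2: α=0, β=0; u≡5, v≡1 (mod 8); ε(u)ε(v)=0·0, αω(v)=0·0, βω(u)=0·1; sum ≡ 0  ⇒  +1.
(a,b)_3: α=0, u≡2; β=-3, v≡2 (mod 3); (2|3)=-1, (2|3)=-1; sign (−1)^0·-1^-3·-1^0 = -1.
|Ram(5, -57855)| = 2, even; anisotropic at {3, 7}.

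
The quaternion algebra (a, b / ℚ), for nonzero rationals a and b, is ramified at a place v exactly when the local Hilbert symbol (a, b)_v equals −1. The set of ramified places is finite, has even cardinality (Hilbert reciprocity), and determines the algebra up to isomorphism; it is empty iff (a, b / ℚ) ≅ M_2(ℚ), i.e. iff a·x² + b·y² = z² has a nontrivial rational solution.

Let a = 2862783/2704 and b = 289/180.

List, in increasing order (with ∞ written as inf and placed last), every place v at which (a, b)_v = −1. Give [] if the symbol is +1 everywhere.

[3, 5, 7, 17]

(a, b) ≡ (3927, 5) mod (ℚ^×)²; places V = {2, 3, 5, 7, 11, 13, 17, ∞}.
(a,b)_17: α=1, u≡14; β=2, v≡12 (mod 17); (14|17)=-1, (12|17)=-1; sign (−1)^0·-1^2·-1^1 = -1.
(a,b)_7: α=1, u≡4; β=0, v≡6 (mod 7); (4|7)=+1, (6|7)=-1; sign (−1)^0·+1^0·-1^1 = -1.
(a,b)_∞: sgn(3927)=+, sgn(5)=+, so +1.
(a,b)_5: α=0, u≡2; β=-1, v≡4 (mod 5); (2|5)=-1, (4|5)=+1; sign (−1)^0·-1^-1·+1^0 = -1.
(a,b)_3: α=7, u≡1; β=-2, v≡2 (mod 3); (1|3)=+1, (2|3)=-1; sign (−1)^0·+1^-2·-1^7 = -1.
(a,b)_13: α=-2, u≡9; β=0, v≡5 (mod 13); (9|13)=+1, (5|13)=-1; sign (−1)^0·+1^0·-1^-2 = +1.
(a,b)_11: α=1, u≡9; β=0, v≡9 (mod 11); (9|11)=+1, (9|11)=+1; sign (−1)^0·+1^0·+1^1 = +1.
(a,b)_2: α=-4, β=-2; u≡7, v≡5 (mod 8); ε(u)ε(v)=1·0, αω(v)=-4·1, βω(u)=-2·0; sum ≡ 0  ⇒  +1.
|Ram(3927, 5)| = 4, even; anisotropic at {3, 5, 7, 17}.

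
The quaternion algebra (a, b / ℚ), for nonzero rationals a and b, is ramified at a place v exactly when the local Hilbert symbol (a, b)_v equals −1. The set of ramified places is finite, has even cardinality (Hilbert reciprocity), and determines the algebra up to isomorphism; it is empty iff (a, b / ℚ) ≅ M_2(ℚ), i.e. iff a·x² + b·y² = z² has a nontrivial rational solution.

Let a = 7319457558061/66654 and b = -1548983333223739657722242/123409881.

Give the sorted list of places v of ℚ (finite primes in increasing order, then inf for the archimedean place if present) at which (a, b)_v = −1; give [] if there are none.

(a, b) ≡ (84854, -2) mod (ℚ^×)²; places V = {2, 3, 7, 11, 19, 23, 29, 31, 41, 59, ∞}.
(a,b)_2: α=-1, β=1; u≡3, v≡7 (mod 8); ε(u)ε(v)=1·1, αω(v)=-1·0, βω(u)=1·1; sum ≡ 0  ⇒  +1.
(a,b)_41: α=0, u≡8; β=2, v≡5 (mod 41); (8|41)=+1, (5|41)=+1; sign (−1)^0·+1^2·+1^0 = +1.
(a,b)_59: α=2, u≡1; β=4, v≡25 (mod 59); (1|59)=+1, (25|59)=+1; sign (−1)^0·+1^4·+1^2 = +1.
(a,b)_31: α=2, u≡7; β=2, v≡17 (mod 31); (7|31)=+1, (17|31)=-1; sign (−1)^0·+1^2·-1^2 = +1.
(a,b)_7: α=-1, u≡6; β=-2, v≡3 (mod 7); (6|7)=-1, (3|7)=-1; sign (−1)^0·-1^-2·-1^-1 = -1.
(a,b)_29: α=1, u≡26; β=2, v≡15 (mod 29); (26|29)=-1, (15|29)=-1; sign (−1)^0·-1^2·-1^1 = -1.
(a,b)_23: α=-2, u≡19; β=-4, v≡17 (mod 23); (19|23)=-1, (17|23)=-1; sign (−1)^0·-1^-4·-1^-2 = +1.
(a,b)_3: α=-2, u≡2; β=-2, v≡1 (mod 3); (2|3)=-1, (1|3)=+1; sign (−1)^0·-1^-2·+1^-2 = +1.
(a,b)_∞: sgn(84854)=+, sgn(-2)=−, so +1.
(a,b)_11: α=1, u≡3; β=0, v≡5 (mod 11); (3|11)=+1, (5|11)=+1; sign (−1)^0·+1^0·+1^1 = +1.
(a,b)_19: α=3, u≡7; β=6, v≡16 (mod 19); (7|19)=+1, (16|19)=+1; sign (−1)^0·+1^6·+1^3 = +1.
(84854, -2 / ℚ) ramifies at {7, 29}: a division algebra.

[7, 29]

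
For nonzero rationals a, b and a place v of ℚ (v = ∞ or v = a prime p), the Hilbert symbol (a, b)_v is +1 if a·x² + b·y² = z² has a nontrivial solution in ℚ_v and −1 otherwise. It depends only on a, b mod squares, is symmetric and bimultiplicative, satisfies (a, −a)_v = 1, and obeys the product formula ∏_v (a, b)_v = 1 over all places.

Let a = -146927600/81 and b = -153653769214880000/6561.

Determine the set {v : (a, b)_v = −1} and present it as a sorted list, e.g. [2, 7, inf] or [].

[41, inf]

(a, b) ≡ (-1271, -17) mod (ℚ^×)²; places V = {2, 3, 5, 11, 17, 31, 41, ∞}.
(a,b)_3: α=-4, u≡1; β=-8, v≡1 (mod 3); (1|3)=+1, (1|3)=+1; sign (−1)^0·+1^-8·+1^-4 = +1.
(a,b)_∞: sgn(-1271)=−, sgn(-17)=−, so -1.
(a,b)_2: α=4, β=8; u≡1, v≡7 (mod 8); ε(u)ε(v)=0·1, αω(v)=4·0, βω(u)=8·0; sum ≡ 0  ⇒  +1.
(a,b)_41: α=1, u≡36; β=2, v≡15 (mod 41); (36|41)=+1, (15|41)=-1; sign (−1)^0·+1^2·-1^1 = -1.
(a,b)_17: α=2, u≡8; β=3, v≡8 (mod 17); (8|17)=+1, (8|17)=+1; sign (−1)^0·+1^3·+1^2 = +1.
(a,b)_31: α=1, u≡6; β=2, v≡10 (mod 31); (6|31)=-1, (10|31)=+1; sign (−1)^0·-1^2·+1^1 = +1.
(a,b)_5: α=2, u≡1; β=4, v≡2 (mod 5); (1|5)=+1, (2|5)=-1; sign (−1)^0·+1^4·-1^2 = +1.
(a,b)_11: α=0, u≡4; β=2, v≡1 (mod 11); (4|11)=+1, (1|11)=+1; sign (−1)^0·+1^2·+1^0 = +1.
|Ram(-1271, -17)| = 2, even; anisotropic at {41, ∞}.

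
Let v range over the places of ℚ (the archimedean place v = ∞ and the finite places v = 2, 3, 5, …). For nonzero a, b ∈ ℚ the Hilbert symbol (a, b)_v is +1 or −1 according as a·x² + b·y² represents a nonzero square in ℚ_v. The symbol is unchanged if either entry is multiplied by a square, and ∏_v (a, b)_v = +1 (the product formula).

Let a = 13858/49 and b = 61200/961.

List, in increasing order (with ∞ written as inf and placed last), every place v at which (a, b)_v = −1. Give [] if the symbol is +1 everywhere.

(a, b) ≡ (82, 17) mod (ℚ^×)²; places V = {2, 3, 5, 7, 13, 17, 31, 41, ∞}.
(a,b)_7: α=-2, u≡5; β=0, v≡3 (mod 7); (5|7)=-1, (3|7)=-1; sign (−1)^0·-1^0·-1^-2 = +1.
(a,b)_∞: sgn(82)=+, sgn(17)=+, so +1.
(a,b)_41: α=1, u≡32; β=0, v≡38 (mod 41); (32|41)=+1, (38|41)=-1; sign (−1)^0·+1^0·-1^1 = -1.
(a,b)_2: α=1, β=4; u≡1, v≡1 (mod 8); ε(u)ε(v)=0·0, αω(v)=1·0, βω(u)=4·0; sum ≡ 0  ⇒  +1.
(a,b)_13: α=2, u≡3; β=0, v≡4 (mod 13); (3|13)=+1, (4|13)=+1; sign (−1)^0·+1^0·+1^2 = +1.
(a,b)_3: α=0, u≡1; β=2, v≡2 (mod 3); (1|3)=+1, (2|3)=-1; sign (−1)^0·+1^2·-1^0 = +1.
(a,b)_5: α=0, u≡2; β=2, v≡3 (mod 5); (2|5)=-1, (3|5)=-1; sign (−1)^0·-1^2·-1^0 = +1.
(a,b)_31: α=0, u≡19; β=-2, v≡6 (mod 31); (19|31)=+1, (6|31)=-1; sign (−1)^0·+1^-2·-1^0 = +1.
(a,b)_17: α=0, u≡7; β=1, v≡9 (mod 17); (7|17)=-1, (9|17)=+1; sign (−1)^0·-1^1·+1^0 = -1.
|Ram(82, 17)| = 2, even; anisotropic at {17, 41}.

[17, 41]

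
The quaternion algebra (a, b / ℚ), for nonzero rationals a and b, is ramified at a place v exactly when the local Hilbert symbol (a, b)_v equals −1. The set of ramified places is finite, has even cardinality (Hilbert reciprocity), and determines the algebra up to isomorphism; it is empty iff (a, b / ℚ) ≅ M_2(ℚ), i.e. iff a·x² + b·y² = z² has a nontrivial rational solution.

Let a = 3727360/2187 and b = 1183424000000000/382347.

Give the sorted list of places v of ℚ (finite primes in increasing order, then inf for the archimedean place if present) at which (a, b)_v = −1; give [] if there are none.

[11, 13]

Mod squares: a ≡ 2730, b ≡ 330. Check v ∈ {∞, 2, 3, 5, 7, 11, 13, 17, 41}.
v=17: a=17^0·(≡10), b=17^-2·(≡10) mod 17; (10|17)=-1, (10|17)=-1; (−1)^{0·-2·8}·(-1)^-2·(-1)^0 = +1.
v=∞: 2730 > 0 and 330 > 0  ⇒  (a,b)_∞ = +1.
v=13: a=13^1·(≡6), b=13^0·(≡11) mod 13; (6|13)=-1, (11|13)=-1; (−1)^{1·0·6}·(-1)^0·(-1)^1 = -1.
v=5: a=5^1·(≡1), b=5^9·(≡4) mod 5; (1|5)=+1, (4|5)=+1; (−1)^{1·9·2}·(+1)^9·(+1)^1 = +1.
v=3: a=3^-7·(≡1), b=3^-3·(≡2) mod 3; (1|3)=+1, (2|3)=-1; (−1)^{-7·-3·1}·(+1)^-3·(-1)^-7 = +1.
v=11: a=11^0·(≡6), b=11^1·(≡2) mod 11; (6|11)=-1, (2|11)=-1; (−1)^{0·1·5}·(-1)^1·(-1)^0 = -1.
v=2: v_2(a)=13, v_2(b)=15; units ≡ 5, 5 (mod 8); ε·ε+αω+βω = 0·0+13·1+15·1 ≡ 0  ⇒  (a,b)_2 = +1.
v=41: a=41^0·(≡27), b=41^2·(≡36) mod 41; (27|41)=-1, (36|41)=+1; (−1)^{0·2·20}·(-1)^2·(+1)^0 = +1.
v=7: a=7^1·(≡6), b=7^-2·(≡2) mod 7; (6|7)=-1, (2|7)=+1; (−1)^{1·-2·3}·(-1)^-2·(+1)^1 = +1.
|Ram(2730, 330)| = 2, even; anisotropic at {11, 13}.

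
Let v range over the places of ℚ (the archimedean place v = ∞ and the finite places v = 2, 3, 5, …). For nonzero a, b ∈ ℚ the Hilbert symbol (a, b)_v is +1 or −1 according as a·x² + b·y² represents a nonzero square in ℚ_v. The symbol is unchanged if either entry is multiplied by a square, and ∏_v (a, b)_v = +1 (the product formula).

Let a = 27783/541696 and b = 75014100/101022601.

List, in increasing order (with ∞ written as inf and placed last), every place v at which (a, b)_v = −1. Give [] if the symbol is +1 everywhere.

[]

Mod squares: a ≡ 7, b ≡ 21. Check v ∈ {∞, 2, 3, 5, 7, 19, 23}.
v=7: a=7^3·(≡4), b=7^3·(≡6) mod 7; (4|7)=+1, (6|7)=-1; (−1)^{3·3·3}·(+1)^3·(-1)^3 = +1.
v=3: a=3^4·(≡1), b=3^7·(≡1) mod 3; (1|3)=+1, (1|3)=+1; (−1)^{4·7·1}·(+1)^7·(+1)^4 = +1.
v=∞: 7 > 0 and 21 > 0  ⇒  (a,b)_∞ = +1.
v=5: a=5^0·(≡3), b=5^2·(≡4) mod 5; (3|5)=-1, (4|5)=+1; (−1)^{0·2·2}·(-1)^2·(+1)^0 = +1.
v=2: v_2(a)=-10, v_2(b)=2; units ≡ 7, 5 (mod 8); ε·ε+αω+βω = 1·0+-10·1+2·0 ≡ 0  ⇒  (a,b)_2 = +1.
v=23: a=23^-2·(≡21), b=23^-4·(≡21) mod 23; (21|23)=-1, (21|23)=-1; (−1)^{-2·-4·11}·(-1)^-4·(-1)^-2 = +1.
v=19: a=19^0·(≡4), b=19^-2·(≡18) mod 19; (4|19)=+1, (18|19)=-1; (−1)^{0·-2·9}·(+1)^-2·(-1)^0 = +1.
Every local symbol is +1, so the conic 7·x² + 21·y² = z² has ℚ_v-points for all v and hence a ℚ-point; (a, b / ℚ) ≅ M_2(ℚ).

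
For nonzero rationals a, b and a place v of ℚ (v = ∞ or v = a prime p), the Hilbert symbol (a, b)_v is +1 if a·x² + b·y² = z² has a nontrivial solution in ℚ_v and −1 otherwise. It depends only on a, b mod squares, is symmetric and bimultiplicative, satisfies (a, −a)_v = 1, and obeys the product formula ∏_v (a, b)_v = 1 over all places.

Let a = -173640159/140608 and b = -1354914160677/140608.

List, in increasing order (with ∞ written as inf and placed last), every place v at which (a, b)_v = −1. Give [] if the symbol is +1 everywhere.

(a, b) ≡ (-3003, -1001) mod (ℚ^×)²; places V = {2, 3, 7, 11, 13, 17, ∞}.
(a,b)_3: α=3, u≡1; β=6, v≡1 (mod 3); (1|3)=+1, (1|3)=+1; sign (−1)^0·+1^6·+1^3 = +1.
(a,b)_7: α=1, u≡5; β=1, v≡4 (mod 7); (5|7)=-1, (4|7)=+1; sign (−1)^1·-1^1·+1^1 = +1.
(a,b)_2: α=-6, β=-6; u≡5, v≡7 (mod 8); ε(u)ε(v)=0·1, αω(v)=-6·0, βω(u)=-6·1; sum ≡ 0  ⇒  +1.
(a,b)_13: α=-3, u≡4; β=-3, v≡12 (mod 13); (4|13)=+1, (12|13)=+1; sign (−1)^0·+1^-3·+1^-3 = +1.
(a,b)_∞: sgn(-3003)=−, sgn(-1001)=−, so -1.
(a,b)_11: α=1, u≡8; β=1, v≡10 (mod 11); (8|11)=-1, (10|11)=-1; sign (−1)^1·-1^1·-1^1 = -1.
(a,b)_17: α=4, u≡12; β=6, v≡1 (mod 17); (12|17)=-1, (1|17)=+1; sign (−1)^0·-1^6·+1^4 = +1.
Ram(-3003, -1001) = {11, ∞}; no ℚ_11-point on the conic.

[11, inf]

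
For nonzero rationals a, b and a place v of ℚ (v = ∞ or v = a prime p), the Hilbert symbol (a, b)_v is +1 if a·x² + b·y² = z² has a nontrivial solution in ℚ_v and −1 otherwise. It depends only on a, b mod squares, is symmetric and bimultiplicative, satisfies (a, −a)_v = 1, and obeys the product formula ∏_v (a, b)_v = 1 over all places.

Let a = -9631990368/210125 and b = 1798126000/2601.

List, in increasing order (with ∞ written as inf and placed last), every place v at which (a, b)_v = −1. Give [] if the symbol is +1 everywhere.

Mod squares: a ≡ -6825390, b ≡ 2035. Check v ∈ {∞, 2, 3, 5, 7, 11, 13, 17, 37, 41, 43, 47}.
v=3: a=3^3·(≡1), b=3^-2·(≡1) mod 3; (1|3)=+1, (1|3)=+1; (−1)^{3·-2·1}·(+1)^-2·(+1)^3 = +1.
v=7: a=7^2·(≡4), b=7^0·(≡5) mod 7; (4|7)=+1, (5|7)=-1; (−1)^{2·0·3}·(+1)^0·(-1)^2 = +1.
v=∞: -6825390 < 0 and 2035 > 0  ⇒  (a,b)_∞ = +1.
v=13: a=13^1·(≡9), b=13^0·(≡8) mod 13; (9|13)=+1, (8|13)=-1; (−1)^{1·0·6}·(+1)^0·(-1)^1 = -1.
v=47: a=47^0·(≡5), b=47^2·(≡21) mod 47; (5|47)=-1, (21|47)=+1; (−1)^{0·2·23}·(-1)^2·(+1)^0 = +1.
v=43: a=43^1·(≡3), b=43^0·(≡24) mod 43; (3|43)=-1, (24|43)=+1; (−1)^{1·0·21}·(-1)^0·(+1)^1 = +1.
v=37: a=37^1·(≡9), b=37^1·(≡15) mod 37; (9|37)=+1, (15|37)=-1; (−1)^{1·1·18}·(+1)^1·(-1)^1 = -1.
v=5: a=5^-3·(≡2), b=5^3·(≡3) mod 5; (2|5)=-1, (3|5)=-1; (−1)^{-3·3·2}·(-1)^3·(-1)^-3 = +1.
v=41: a=41^-2·(≡34), b=41^0·(≡13) mod 41; (34|41)=-1, (13|41)=-1; (−1)^{-2·0·20}·(-1)^0·(-1)^-2 = +1.
v=17: a=17^0·(≡1), b=17^-2·(≡5) mod 17; (1|17)=+1, (5|17)=-1; (−1)^{0·-2·8}·(+1)^-2·(-1)^0 = +1.
v=2: v_2(a)=5, v_2(b)=4; units ≡ 1, 3 (mod 8); ε·ε+αω+βω = 0·1+5·1+4·0 ≡ 1  ⇒  (a,b)_2 = -1.
v=11: a=11^1·(≡3), b=11^1·(≡1) mod 11; (3|11)=+1, (1|11)=+1; (−1)^{1·1·5}·(+1)^1·(+1)^1 = -1.
(-6825390, 2035 / ℚ) ramifies at {2, 11, 13, 37}: a division algebra.

[2, 11, 13, 37]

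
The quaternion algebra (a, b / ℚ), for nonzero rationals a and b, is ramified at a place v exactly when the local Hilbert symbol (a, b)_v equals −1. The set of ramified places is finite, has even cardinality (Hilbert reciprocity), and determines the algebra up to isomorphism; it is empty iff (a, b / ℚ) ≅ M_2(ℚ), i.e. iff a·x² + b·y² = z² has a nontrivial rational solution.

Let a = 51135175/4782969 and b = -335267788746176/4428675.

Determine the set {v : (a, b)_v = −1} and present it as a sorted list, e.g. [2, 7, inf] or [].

(a, b) ≡ (247, -12597) mod (ℚ^×)²; places V = {2, 3, 5, 7, 11, 13, 17, 19, ∞}.
(a,b)_19: α=1, u≡8; β=3, v≡14 (mod 19); (8|19)=-1, (14|19)=-1; sign (−1)^1·-1^3·-1^1 = -1.
(a,b)_7: α=2, u≡4; β=0, v≡6 (mod 7); (4|7)=+1, (6|7)=-1; sign (−1)^0·+1^0·-1^2 = +1.
(a,b)_5: α=2, u≡3; β=-2, v≡2 (mod 5); (3|5)=-1, (2|5)=-1; sign (−1)^0·-1^-2·-1^2 = +1.
(a,b)_2: α=0, β=6; u≡7, v≡3 (mod 8); ε(u)ε(v)=1·1, αω(v)=0·1, βω(u)=6·0; sum ≡ 1  ⇒  -1.
(a,b)_13: α=3, u≡2; β=5, v≡6 (mod 13); (2|13)=-1, (6|13)=-1; sign (−1)^0·-1^5·-1^3 = +1.
(a,b)_3: α=-14, u≡1; β=-11, v≡1 (mod 3); (1|3)=+1, (1|3)=+1; sign (−1)^0·+1^-11·+1^-14 = +1.
(a,b)_∞: sgn(247)=+, sgn(-12597)=−, so +1.
(a,b)_17: α=0, u≡4; β=1, v≡10 (mod 17); (4|17)=+1, (10|17)=-1; sign (−1)^0·+1^1·-1^0 = +1.
(a,b)_11: α=0, u≡9; β=2, v≡3 (mod 11); (9|11)=+1, (3|11)=+1; sign (−1)^0·+1^2·+1^0 = +1.
(247, -12597 / ℚ) ramifies at {2, 19}: a division algebra.

[2, 19]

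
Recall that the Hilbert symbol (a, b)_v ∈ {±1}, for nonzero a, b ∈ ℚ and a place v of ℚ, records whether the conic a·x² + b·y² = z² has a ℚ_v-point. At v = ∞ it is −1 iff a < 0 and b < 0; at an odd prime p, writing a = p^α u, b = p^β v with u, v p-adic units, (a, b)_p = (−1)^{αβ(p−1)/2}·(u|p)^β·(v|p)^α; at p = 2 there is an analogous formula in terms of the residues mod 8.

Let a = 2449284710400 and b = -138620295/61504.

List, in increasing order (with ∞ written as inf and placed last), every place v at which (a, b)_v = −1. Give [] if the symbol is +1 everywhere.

[11, 19]

Mod squares: a ≡ 19, b ≡ -53295. Check v ∈ {∞, 2, 3, 5, 11, 17, 19, 31}.
v=5: a=5^2·(≡1), b=5^1·(≡4) mod 5; (1|5)=+1, (4|5)=+1; (−1)^{2·1·2}·(+1)^1·(+1)^2 = +1.
v=∞: 19 > 0 and -53295 < 0  ⇒  (a,b)_∞ = +1.
v=3: a=3^2·(≡1), b=3^3·(≡1) mod 3; (1|3)=+1, (1|3)=+1; (−1)^{2·3·1}·(+1)^3·(+1)^2 = +1.
v=31: a=31^0·(≡14), b=31^-2·(≡9) mod 31; (14|31)=+1, (9|31)=+1; (−1)^{0·-2·15}·(+1)^-2·(+1)^0 = +1.
v=2: v_2(a)=14, v_2(b)=-6; units ≡ 3, 1 (mod 8); ε·ε+αω+βω = 1·0+14·0+-6·1 ≡ 0  ⇒  (a,b)_2 = +1.
v=17: a=17^2·(≡4), b=17^3·(≡6) mod 17; (4|17)=+1, (6|17)=-1; (−1)^{2·3·8}·(+1)^3·(-1)^2 = +1.
v=19: a=19^1·(≡9), b=19^1·(≡5) mod 19; (9|19)=+1, (5|19)=+1; (−1)^{1·1·9}·(+1)^1·(+1)^1 = -1.
v=11: a=11^2·(≡6), b=11^1·(≡10) mod 11; (6|11)=-1, (10|11)=-1; (−1)^{2·1·5}·(-1)^1·(-1)^2 = -1.
|Ram(19, -53295)| = 2, even; anisotropic at {11, 19}.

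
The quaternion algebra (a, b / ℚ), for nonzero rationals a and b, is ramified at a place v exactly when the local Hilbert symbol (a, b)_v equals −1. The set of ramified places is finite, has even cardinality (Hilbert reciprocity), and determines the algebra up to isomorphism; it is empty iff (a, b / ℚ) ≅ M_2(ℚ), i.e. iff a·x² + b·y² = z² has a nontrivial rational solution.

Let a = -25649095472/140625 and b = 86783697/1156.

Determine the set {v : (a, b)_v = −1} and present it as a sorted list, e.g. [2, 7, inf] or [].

Mod squares: a ≡ -667667, b ≡ 57057. Check v ∈ {∞, 2, 3, 5, 7, 11, 13, 17, 19, 23, 29}.
v=7: a=7^5·(≡1), b=7^1·(≡6) mod 7; (1|7)=+1, (6|7)=-1; (−1)^{5·1·3}·(+1)^1·(-1)^5 = +1.
v=∞: -667667 < 0 and 57057 > 0  ⇒  (a,b)_∞ = +1.
v=5: a=5^-6·(≡2), b=5^0·(≡2) mod 5; (2|5)=-1, (2|5)=-1; (−1)^{-6·0·2}·(-1)^0·(-1)^-6 = +1.
v=11: a=11^1·(≡4), b=11^1·(≡7) mod 11; (4|11)=+1, (7|11)=-1; (−1)^{1·1·5}·(+1)^1·(-1)^1 = +1.
v=29: a=29^1·(≡15), b=29^0·(≡27) mod 29; (15|29)=-1, (27|29)=-1; (−1)^{1·0·14}·(-1)^0·(-1)^1 = -1.
v=3: a=3^-2·(≡1), b=3^3·(≡2) mod 3; (1|3)=+1, (2|3)=-1; (−1)^{-2·3·1}·(+1)^3·(-1)^-2 = +1.
v=19: a=19^0·(≡15), b=19^1·(≡6) mod 19; (15|19)=-1, (6|19)=+1; (−1)^{0·1·9}·(-1)^1·(+1)^0 = -1.
v=17: a=17^0·(≡2), b=17^-2·(≡10) mod 17; (2|17)=+1, (10|17)=-1; (−1)^{0·-2·8}·(+1)^-2·(-1)^0 = +1.
v=23: a=23^1·(≡17), b=23^0·(≡20) mod 23; (17|23)=-1, (20|23)=-1; (−1)^{1·0·11}·(-1)^0·(-1)^1 = -1.
v=2: v_2(a)=4, v_2(b)=-2; units ≡ 5, 1 (mod 8); ε·ε+αω+βω = 0·0+4·0+-2·1 ≡ 0  ⇒  (a,b)_2 = +1.
v=13: a=13^1·(≡1), b=13^3·(≡6) mod 13; (1|13)=+1, (6|13)=-1; (−1)^{1·3·6}·(+1)^3·(-1)^1 = -1.
|Ram(-667667, 57057)| = 4, even; anisotropic at {13, 19, 23, 29}.

[13, 19, 23, 29]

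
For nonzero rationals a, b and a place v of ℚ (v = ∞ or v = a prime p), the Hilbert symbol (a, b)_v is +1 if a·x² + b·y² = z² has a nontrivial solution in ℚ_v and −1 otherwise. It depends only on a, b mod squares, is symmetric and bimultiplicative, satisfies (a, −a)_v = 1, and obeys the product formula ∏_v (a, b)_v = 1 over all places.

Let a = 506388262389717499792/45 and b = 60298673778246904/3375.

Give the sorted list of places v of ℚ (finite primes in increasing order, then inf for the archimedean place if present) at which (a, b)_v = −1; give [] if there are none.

Mod squares: a ≡ 17765, b ≡ 4290. Check v ∈ {∞, 2, 3, 5, 7, 11, 13, 17, 19}.
v=5: a=5^-1·(≡3), b=5^-3·(≡2) mod 5; (3|5)=-1, (2|5)=-1; (−1)^{-1·-3·2}·(-1)^-3·(-1)^-1 = +1.
v=19: a=19^5·(≡17), b=19^4·(≡8) mod 19; (17|19)=+1, (8|19)=-1; (−1)^{5·4·9}·(+1)^4·(-1)^5 = -1.
v=7: a=7^2·(≡6), b=7^2·(≡5) mod 7; (6|7)=-1, (5|7)=-1; (−1)^{2·2·3}·(-1)^2·(-1)^2 = +1.
v=2: v_2(a)=4, v_2(b)=3; units ≡ 5, 1 (mod 8); ε·ε+αω+βω = 0·0+4·0+3·1 ≡ 1  ⇒  (a,b)_2 = -1.
v=11: a=11^1·(≡9), b=11^1·(≡9) mod 11; (9|11)=+1, (9|11)=+1; (−1)^{1·1·5}·(+1)^1·(+1)^1 = -1.
v=17: a=17^3·(≡4), b=17^2·(≡3) mod 17; (4|17)=+1, (3|17)=-1; (−1)^{3·2·8}·(+1)^2·(-1)^3 = -1.
v=∞: 17765 > 0 and 4290 > 0  ⇒  (a,b)_∞ = +1.
v=3: a=3^-2·(≡2), b=3^-3·(≡2) mod 3; (2|3)=-1, (2|3)=-1; (−1)^{-2·-3·1}·(-1)^-3·(-1)^-2 = -1.
v=13: a=13^6·(≡7), b=13^5·(≡6) mod 13; (7|13)=-1, (6|13)=-1; (−1)^{6·5·6}·(-1)^5·(-1)^6 = -1.
(17765, 4290 / ℚ) ramifies at {2, 3, 11, 13, 17, 19}: a division algebra.

[2, 3, 11, 13, 17, 19]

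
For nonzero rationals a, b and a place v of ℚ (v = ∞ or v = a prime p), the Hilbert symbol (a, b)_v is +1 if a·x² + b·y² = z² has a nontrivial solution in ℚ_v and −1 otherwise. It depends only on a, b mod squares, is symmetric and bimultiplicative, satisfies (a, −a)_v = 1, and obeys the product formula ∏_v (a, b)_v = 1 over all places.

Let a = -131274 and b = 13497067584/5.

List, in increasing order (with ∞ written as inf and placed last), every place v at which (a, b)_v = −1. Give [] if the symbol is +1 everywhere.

[2, 11, 13, 17]

Mod squares: a ≡ -14586, b ≡ 5005. Check v ∈ {∞, 2, 3, 5, 7, 11, 13, 17}.
v=∞: -14586 < 0 and 5005 > 0  ⇒  (a,b)_∞ = +1.
v=2: v_2(a)=1, v_2(b)=6; units ≡ 3, 5 (mod 8); ε·ε+αω+βω = 1·0+1·1+6·1 ≡ 1  ⇒  (a,b)_2 = -1.
v=3: a=3^3·(≡1), b=3^6·(≡1) mod 3; (1|3)=+1, (1|3)=+1; (−1)^{3·6·1}·(+1)^6·(+1)^3 = +1.
v=7: a=7^0·(≡4), b=7^1·(≡4) mod 7; (4|7)=+1, (4|7)=+1; (−1)^{0·1·3}·(+1)^1·(+1)^0 = +1.
v=11: a=11^1·(≡1), b=11^1·(≡9) mod 11; (1|11)=+1, (9|11)=+1; (−1)^{1·1·5}·(+1)^1·(+1)^1 = -1.
v=5: a=5^0·(≡1), b=5^-1·(≡4) mod 5; (1|5)=+1, (4|5)=+1; (−1)^{0·-1·2}·(+1)^-1·(+1)^0 = +1.
v=13: a=13^1·(≡3), b=13^1·(≡11) mod 13; (3|13)=+1, (11|13)=-1; (−1)^{1·1·6}·(+1)^1·(-1)^1 = -1.
v=17: a=17^1·(≡13), b=17^2·(≡7) mod 17; (13|17)=+1, (7|17)=-1; (−1)^{1·2·8}·(+1)^2·(-1)^1 = -1.
(-14586, 5005 / ℚ) ramifies at {2, 11, 13, 17}: a division algebra.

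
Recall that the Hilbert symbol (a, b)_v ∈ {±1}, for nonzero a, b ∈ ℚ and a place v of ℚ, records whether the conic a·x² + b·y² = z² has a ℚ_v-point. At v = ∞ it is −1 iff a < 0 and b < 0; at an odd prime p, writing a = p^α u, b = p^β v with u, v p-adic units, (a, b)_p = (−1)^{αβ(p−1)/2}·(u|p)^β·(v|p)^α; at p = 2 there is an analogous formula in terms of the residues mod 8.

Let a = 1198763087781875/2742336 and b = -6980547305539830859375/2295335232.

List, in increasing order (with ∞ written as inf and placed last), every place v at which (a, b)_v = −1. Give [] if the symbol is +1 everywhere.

Mod squares: a ≡ 11, b ≡ -651. Check v ∈ {∞, 2, 3, 5, 7, 11, 17, 23, 29, 31}.
v=23: a=23^-2·(≡15), b=23^-2·(≡2) mod 23; (15|23)=-1, (2|23)=+1; (−1)^{-2·-2·11}·(-1)^-2·(+1)^-2 = +1.
v=2: v_2(a)=-6, v_2(b)=-6; units ≡ 3, 5 (mod 8); ε·ε+αω+βω = 1·0+-6·1+-6·1 ≡ 0  ⇒  (a,b)_2 = +1.
v=29: a=29^2·(≡21), b=29^2·(≡5) mod 29; (21|29)=-1, (5|29)=+1; (−1)^{2·2·14}·(-1)^2·(+1)^2 = +1.
v=7: a=7^2·(≡4), b=7^3·(≡5) mod 7; (4|7)=+1, (5|7)=-1; (−1)^{2·3·3}·(+1)^3·(-1)^2 = +1.
v=5: a=5^4·(≡1), b=5^8·(≡4) mod 5; (1|5)=+1, (4|5)=+1; (−1)^{4·8·2}·(+1)^8·(+1)^4 = +1.
v=17: a=17^2·(≡3), b=17^2·(≡3) mod 17; (3|17)=-1, (3|17)=-1; (−1)^{2·2·8}·(-1)^2·(-1)^2 = +1.
v=∞: 11 > 0 and -651 < 0  ⇒  (a,b)_∞ = +1.
v=11: a=11^5·(≡5), b=11^8·(≡4) mod 11; (5|11)=+1, (4|11)=+1; (−1)^{5·8·5}·(+1)^8·(+1)^5 = +1.
v=3: a=3^-4·(≡2), b=3^-7·(≡2) mod 3; (2|3)=-1, (2|3)=-1; (−1)^{-4·-7·1}·(-1)^-7·(-1)^-4 = -1.
v=31: a=31^0·(≡15), b=31^-1·(≡1) mod 31; (15|31)=-1, (1|31)=+1; (−1)^{0·-1·15}·(-1)^-1·(+1)^0 = -1.
(11, -651 / ℚ) ramifies at {3, 31}: a division algebra.

[3, 31]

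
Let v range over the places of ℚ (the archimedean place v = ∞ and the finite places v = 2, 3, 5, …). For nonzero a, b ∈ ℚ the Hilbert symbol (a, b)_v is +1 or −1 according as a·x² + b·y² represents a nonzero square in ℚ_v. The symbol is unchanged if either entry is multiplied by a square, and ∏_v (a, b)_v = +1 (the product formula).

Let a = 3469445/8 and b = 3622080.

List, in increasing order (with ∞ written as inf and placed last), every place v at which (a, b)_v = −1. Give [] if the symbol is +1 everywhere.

(a, b) ≡ (10, 1155) mod (ℚ^×)²; places V = {2, 3, 5, 7, 11, 17, ∞}.
(a,b)_3: α=0, u≡1; β=1, v≡1 (mod 3); (1|3)=+1, (1|3)=+1; sign (−1)^0·+1^1·+1^0 = +1.
(a,b)_∞: sgn(10)=+, sgn(1155)=+, so +1.
(a,b)_5: α=1, u≡3; β=1, v≡1 (mod 5); (3|5)=-1, (1|5)=+1; sign (−1)^0·-1^1·+1^1 = -1.
(a,b)_11: α=0, u≡7; β=1, v≡6 (mod 11); (7|11)=-1, (6|11)=-1; sign (−1)^0·-1^1·-1^0 = -1.
(a,b)_7: α=4, u≡3; β=3, v≡4 (mod 7); (3|7)=-1, (4|7)=+1; sign (−1)^0·-1^3·+1^4 = -1.
(a,b)_2: α=-3, β=6; u≡5, v≡3 (mod 8); ε(u)ε(v)=0·1, αω(v)=-3·1, βω(u)=6·1; sum ≡ 1  ⇒  -1.
(a,b)_17: α=2, u≡11; β=0, v≡9 (mod 17); (11|17)=-1, (9|17)=+1; sign (−1)^0·-1^0·+1^2 = +1.
Ram(10, 1155) = {2, 5, 7, 11}; no ℚ_2-point on the conic.

[2, 5, 7, 11]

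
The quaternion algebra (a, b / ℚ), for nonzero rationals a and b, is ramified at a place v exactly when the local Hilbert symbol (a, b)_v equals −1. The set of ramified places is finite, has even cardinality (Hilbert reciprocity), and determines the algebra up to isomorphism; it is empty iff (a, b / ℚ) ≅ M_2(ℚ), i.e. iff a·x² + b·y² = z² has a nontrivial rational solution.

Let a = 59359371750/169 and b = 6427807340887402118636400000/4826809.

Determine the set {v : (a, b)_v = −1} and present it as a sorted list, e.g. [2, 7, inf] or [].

(a, b) ≡ (230, 3910) mod (ℚ^×)²; places V = {2, 3, 5, 7, 13, 17, 23, ∞}.
(a,b)_5: α=3, u≡1; β=5, v≡2 (mod 5); (1|5)=+1, (2|5)=-1; sign (−1)^0·+1^5·-1^3 = -1.
(a,b)_17: α=2, u≡1; β=5, v≡2 (mod 17); (1|17)=+1, (2|17)=+1; sign (−1)^0·+1^5·+1^2 = +1.
(a,b)_13: α=-2, u≡3; β=-6, v≡3 (mod 13); (3|13)=+1, (3|13)=+1; sign (−1)^0·+1^-6·+1^-2 = +1.
(a,b)_23: α=1, u≡19; β=3, v≡4 (mod 23); (19|23)=-1, (4|23)=+1; sign (−1)^1·-1^3·+1^1 = +1.
(a,b)_3: α=6, u≡2; β=18, v≡1 (mod 3); (2|3)=-1, (1|3)=+1; sign (−1)^0·-1^18·+1^6 = +1.
(a,b)_7: α=2, u≡6; β=4, v≡2 (mod 7); (6|7)=-1, (2|7)=+1; sign (−1)^0·-1^4·+1^2 = +1.
(a,b)_∞: sgn(230)=+, sgn(3910)=+, so +1.
(a,b)_2: α=1, β=7; u≡3, v≡3 (mod 8); ε(u)ε(v)=1·1, αω(v)=1·1, βω(u)=7·1; sum ≡ 1  ⇒  -1.
(230, 3910 / ℚ) ramifies at {2, 5}: a division algebra.

[2, 5]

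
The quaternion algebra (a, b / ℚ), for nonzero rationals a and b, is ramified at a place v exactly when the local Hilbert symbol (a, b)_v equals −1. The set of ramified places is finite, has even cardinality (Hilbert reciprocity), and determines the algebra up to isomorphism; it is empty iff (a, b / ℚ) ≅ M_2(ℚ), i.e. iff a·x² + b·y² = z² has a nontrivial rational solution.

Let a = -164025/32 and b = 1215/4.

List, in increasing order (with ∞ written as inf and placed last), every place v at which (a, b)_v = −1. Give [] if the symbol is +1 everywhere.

[2, 5]

Mod squares: a ≡ -2, b ≡ 15. Check v ∈ {∞, 2, 3, 5}.
v=3: a=3^8·(≡1), b=3^5·(≡2) mod 3; (1|3)=+1, (2|3)=-1; (−1)^{8·5·1}·(+1)^5·(-1)^8 = +1.
v=∞: -2 < 0 and 15 > 0  ⇒  (a,b)_∞ = +1.
v=5: a=5^2·(≡2), b=5^1·(≡2) mod 5; (2|5)=-1, (2|5)=-1; (−1)^{2·1·2}·(-1)^1·(-1)^2 = -1.
v=2: v_2(a)=-5, v_2(b)=-2; units ≡ 7, 7 (mod 8); ε·ε+αω+βω = 1·1+-5·0+-2·0 ≡ 1  ⇒  (a,b)_2 = -1.
Ram(-2, 15) = {2, 5}; no ℚ_2-point on the conic.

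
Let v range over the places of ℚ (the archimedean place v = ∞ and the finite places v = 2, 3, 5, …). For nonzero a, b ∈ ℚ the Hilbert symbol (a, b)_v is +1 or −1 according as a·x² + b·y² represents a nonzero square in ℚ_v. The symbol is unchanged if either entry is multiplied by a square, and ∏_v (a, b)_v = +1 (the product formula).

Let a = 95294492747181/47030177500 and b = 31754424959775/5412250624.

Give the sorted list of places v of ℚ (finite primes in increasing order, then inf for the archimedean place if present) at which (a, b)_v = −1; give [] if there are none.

Mod squares: a ≡ 651, b ≡ 31. Check v ∈ {∞, 2, 3, 5, 7, 11, 13, 17, 19, 31, 41}.
v=41: a=41^-2·(≡40), b=41^0·(≡20) mod 41; (40|41)=+1, (20|41)=+1; (−1)^{-2·0·20}·(+1)^0·(+1)^-2 = +1.
v=17: a=17^4·(≡11), b=17^2·(≡5) mod 17; (11|17)=-1, (5|17)=-1; (−1)^{4·2·8}·(-1)^2·(-1)^4 = +1.
v=31: a=31^-1·(≡29), b=31^1·(≡28) mod 31; (29|31)=-1, (28|31)=+1; (−1)^{-1·1·15}·(-1)^1·(+1)^-1 = +1.
v=19: a=19^-2·(≡7), b=19^-2·(≡2) mod 19; (7|19)=+1, (2|19)=-1; (−1)^{-2·-2·9}·(+1)^-2·(-1)^-2 = +1.
v=3: a=3^9·(≡1), b=3^10·(≡1) mod 3; (1|3)=+1, (1|3)=+1; (−1)^{9·10·1}·(+1)^10·(+1)^9 = +1.
v=2: v_2(a)=-2, v_2(b)=-10; units ≡ 3, 7 (mod 8); ε·ε+αω+βω = 1·1+-2·0+-10·1 ≡ 1  ⇒  (a,b)_2 = -1.
v=∞: 651 > 0 and 31 > 0  ⇒  (a,b)_∞ = +1.
v=11: a=11^0·(≡10), b=11^-4·(≡5) mod 11; (10|11)=-1, (5|11)=+1; (−1)^{0·-4·5}·(-1)^-4·(+1)^0 = +1.
v=7: a=7^3·(≡2), b=7^4·(≡3) mod 7; (2|7)=+1, (3|7)=-1; (−1)^{3·4·3}·(+1)^4·(-1)^3 = -1.
v=5: a=5^-4·(≡4), b=5^2·(≡4) mod 5; (4|5)=+1, (4|5)=+1; (−1)^{-4·2·2}·(+1)^2·(+1)^-4 = +1.
v=13: a=13^2·(≡12), b=13^0·(≡11) mod 13; (12|13)=+1, (11|13)=-1; (−1)^{2·0·6}·(+1)^0·(-1)^2 = +1.
Ram(651, 31) = {2, 7}; no ℚ_2-point on the conic.

[2, 7]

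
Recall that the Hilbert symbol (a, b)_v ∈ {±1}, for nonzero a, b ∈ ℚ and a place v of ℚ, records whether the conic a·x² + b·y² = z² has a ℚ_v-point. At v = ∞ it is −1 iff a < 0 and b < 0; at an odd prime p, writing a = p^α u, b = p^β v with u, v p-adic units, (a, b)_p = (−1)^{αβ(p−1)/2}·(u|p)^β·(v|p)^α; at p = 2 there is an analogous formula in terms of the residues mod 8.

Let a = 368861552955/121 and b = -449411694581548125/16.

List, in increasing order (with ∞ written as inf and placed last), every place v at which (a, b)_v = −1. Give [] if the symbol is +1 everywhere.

[2, 5, 19, 29]

(a, b) ≡ (2755, -1653) mod (ℚ^×)²; places V = {2, 3, 5, 7, 11, 19, 29, ∞}.
(a,b)_∞: sgn(2755)=+, sgn(-1653)=−, so +1.
(a,b)_2: α=0, β=-4; u≡3, v≡3 (mod 8); ε(u)ε(v)=1·1, αω(v)=0·1, βω(u)=-4·1; sum ≡ 1  ⇒  -1.
(a,b)_7: α=2, u≡2; β=2, v≡6 (mod 7); (2|7)=+1, (6|7)=-1; sign (−1)^0·+1^2·-1^2 = +1.
(a,b)_11: α=-2, u≡5; β=0, v≡7 (mod 11); (5|11)=+1, (7|11)=-1; sign (−1)^0·+1^0·-1^-2 = +1.
(a,b)_29: α=3, u≡3; β=3, v≡20 (mod 29); (3|29)=-1, (20|29)=+1; sign (−1)^0·-1^3·+1^3 = -1.
(a,b)_3: α=2, u≡1; β=5, v≡1 (mod 3); (1|3)=+1, (1|3)=+1; sign (−1)^0·+1^5·+1^2 = +1.
(a,b)_19: α=3, u≡18; β=5, v≡10 (mod 19); (18|19)=-1, (10|19)=-1; sign (−1)^1·-1^5·-1^3 = -1.
(a,b)_5: α=1, u≡1; β=4, v≡3 (mod 5); (1|5)=+1, (3|5)=-1; sign (−1)^0·+1^4·-1^1 = -1.
|Ram(2755, -1653)| = 4, even; anisotropic at {2, 5, 19, 29}.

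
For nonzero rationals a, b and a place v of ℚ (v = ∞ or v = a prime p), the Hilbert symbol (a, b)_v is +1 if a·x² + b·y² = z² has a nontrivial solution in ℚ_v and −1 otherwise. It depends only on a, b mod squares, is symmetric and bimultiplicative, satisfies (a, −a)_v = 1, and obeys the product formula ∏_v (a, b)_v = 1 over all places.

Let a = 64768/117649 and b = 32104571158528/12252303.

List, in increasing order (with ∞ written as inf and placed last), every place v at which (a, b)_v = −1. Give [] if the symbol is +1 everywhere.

(a, b) ≡ (253, 1771) mod (ℚ^×)²; places V = {2, 3, 7, 11, 23, ∞}.
(a,b)_7: α=-6, u≡4; β=-5, v≡1 (mod 7); (4|7)=+1, (1|7)=+1; sign (−1)^0·+1^-5·+1^-6 = +1.
(a,b)_11: α=1, u≡9; β=5, v≡2 (mod 11); (9|11)=+1, (2|11)=-1; sign (−1)^1·+1^5·-1^1 = +1.
(a,b)_∞: sgn(253)=+, sgn(1771)=+, so +1.
(a,b)_3: α=0, u≡1; β=-6, v≡1 (mod 3); (1|3)=+1, (1|3)=+1; sign (−1)^0·+1^-6·+1^0 = +1.
(a,b)_23: α=1, u≡14; β=3, v≡13 (mod 23); (14|23)=-1, (13|23)=+1; sign (−1)^1·-1^3·+1^1 = +1.
(a,b)_2: α=8, β=14; u≡5, v≡3 (mod 8); ε(u)ε(v)=0·1, αω(v)=8·1, βω(u)=14·1; sum ≡ 0  ⇒  +1.
Every local symbol is +1, so the conic 253·x² + 1771·y² = z² has ℚ_v-points for all v and hence a ℚ-point; (a, b / ℚ) ≅ M_2(ℚ).

[]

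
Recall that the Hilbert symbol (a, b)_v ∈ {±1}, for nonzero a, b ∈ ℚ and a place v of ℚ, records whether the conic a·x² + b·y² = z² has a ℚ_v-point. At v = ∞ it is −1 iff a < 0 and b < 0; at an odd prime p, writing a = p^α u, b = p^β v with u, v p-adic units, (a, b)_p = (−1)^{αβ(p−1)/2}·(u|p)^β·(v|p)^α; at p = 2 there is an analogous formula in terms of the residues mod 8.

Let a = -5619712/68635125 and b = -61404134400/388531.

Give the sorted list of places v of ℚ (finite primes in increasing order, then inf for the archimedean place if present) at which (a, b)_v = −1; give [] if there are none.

(a, b) ≡ (-35, -2109) mod (ℚ^×)²; places V = {2, 3, 5, 7, 11, 13, 19, 37, ∞}.
(a,b)_∞: sgn(-35)=−, sgn(-2109)=−, so -1.
(a,b)_5: α=-3, u≡3; β=2, v≡4 (mod 5); (3|5)=-1, (4|5)=+1; sign (−1)^0·-1^2·+1^-3 = +1.
(a,b)_7: α=3, u≡4; β=4, v≡3 (mod 7); (4|7)=+1, (3|7)=-1; sign (−1)^0·+1^4·-1^3 = -1.
(a,b)_2: α=14, β=10; u≡5, v≡3 (mod 8); ε(u)ε(v)=0·1, αω(v)=14·1, βω(u)=10·1; sum ≡ 0  ⇒  +1.
(a,b)_37: α=0, u≡5; β=1, v≡35 (mod 37); (5|37)=-1, (35|37)=-1; sign (−1)^0·-1^1·-1^0 = -1.
(a,b)_13: α=-2, u≡9; β=-2, v≡12 (mod 13); (9|13)=+1, (12|13)=+1; sign (−1)^0·+1^-2·+1^-2 = +1.
(a,b)_19: α=-2, u≡15; β=-1, v≡10 (mod 19); (15|19)=-1, (10|19)=-1; sign (−1)^0·-1^-1·-1^-2 = -1.
(a,b)_11: α=0, u≡5; β=-2, v≡4 (mod 11); (5|11)=+1, (4|11)=+1; sign (−1)^0·+1^-2·+1^0 = +1.
(a,b)_3: α=-2, u≡1; β=3, v≡2 (mod 3); (1|3)=+1, (2|3)=-1; sign (−1)^0·+1^3·-1^-2 = +1.
|Ram(-35, -2109)| = 4, even; anisotropic at {7, 19, 37, ∞}.

[7, 19, 37, inf]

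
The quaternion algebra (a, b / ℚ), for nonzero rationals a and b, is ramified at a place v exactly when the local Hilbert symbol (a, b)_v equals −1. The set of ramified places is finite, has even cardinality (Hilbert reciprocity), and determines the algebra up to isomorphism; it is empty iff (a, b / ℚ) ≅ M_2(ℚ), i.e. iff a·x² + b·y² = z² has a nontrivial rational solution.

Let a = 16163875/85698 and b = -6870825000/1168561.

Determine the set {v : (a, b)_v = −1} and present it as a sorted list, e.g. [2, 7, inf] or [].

[2, 5, 7, 13]

Mod squares: a ≡ 26390, b ≡ -3770. Check v ∈ {∞, 2, 3, 5, 7, 13, 23, 29, 47}.
v=47: a=47^0·(≡20), b=47^-2·(≡8) mod 47; (20|47)=-1, (8|47)=+1; (−1)^{0·-2·23}·(-1)^-2·(+1)^0 = +1.
v=7: a=7^3·(≡2), b=7^0·(≡5) mod 7; (2|7)=+1, (5|7)=-1; (−1)^{3·0·3}·(+1)^0·(-1)^3 = -1.
v=23: a=23^-2·(≡4), b=23^-2·(≡6) mod 23; (4|23)=+1, (6|23)=+1; (−1)^{-2·-2·11}·(+1)^-2·(+1)^-2 = +1.
v=∞: 26390 > 0 and -3770 < 0  ⇒  (a,b)_∞ = +1.
v=5: a=5^3·(≡2), b=5^5·(≡1) mod 5; (2|5)=-1, (1|5)=+1; (−1)^{3·5·2}·(-1)^5·(+1)^3 = -1.
v=29: a=29^1·(≡8), b=29^1·(≡2) mod 29; (8|29)=-1, (2|29)=-1; (−1)^{1·1·14}·(-1)^1·(-1)^1 = +1.
v=13: a=13^1·(≡8), b=13^1·(≡9) mod 13; (8|13)=-1, (9|13)=+1; (−1)^{1·1·6}·(-1)^1·(+1)^1 = -1.
v=3: a=3^-4·(≡2), b=3^6·(≡1) mod 3; (2|3)=-1, (1|3)=+1; (−1)^{-4·6·1}·(-1)^6·(+1)^-4 = +1.
v=2: v_2(a)=-1, v_2(b)=3; units ≡ 3, 3 (mod 8); ε·ε+αω+βω = 1·1+-1·1+3·1 ≡ 1  ⇒  (a,b)_2 = -1.
(26390, -3770 / ℚ) ramifies at {2, 5, 7, 13}: a division algebra.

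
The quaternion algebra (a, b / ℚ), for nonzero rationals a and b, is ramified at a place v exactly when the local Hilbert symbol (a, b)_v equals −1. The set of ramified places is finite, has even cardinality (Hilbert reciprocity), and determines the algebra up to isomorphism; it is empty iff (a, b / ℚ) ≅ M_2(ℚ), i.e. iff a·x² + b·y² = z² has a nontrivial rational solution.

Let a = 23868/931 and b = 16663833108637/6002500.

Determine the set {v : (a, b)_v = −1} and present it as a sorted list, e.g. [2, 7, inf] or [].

[13, 17, 19, 37]

Mod squares: a ≡ 12597, b ≡ 37. Check v ∈ {∞, 2, 3, 5, 7, 11, 13, 17, 19, 37}.
v=17: a=17^1·(≡6), b=17^0·(≡7) mod 17; (6|17)=-1, (7|17)=-1; (−1)^{1·0·8}·(-1)^0·(-1)^1 = -1.
v=7: a=7^-2·(≡1), b=7^-4·(≡1) mod 7; (1|7)=+1, (1|7)=+1; (−1)^{-2·-4·3}·(+1)^-4·(+1)^-2 = +1.
v=5: a=5^0·(≡3), b=5^-4·(≡3) mod 5; (3|5)=-1, (3|5)=-1; (−1)^{0·-4·2}·(-1)^-4·(-1)^0 = +1.
v=∞: 12597 > 0 and 37 > 0  ⇒  (a,b)_∞ = +1.
v=37: a=37^0·(≡19), b=37^1·(≡21) mod 37; (19|37)=-1, (21|37)=+1; (−1)^{0·1·18}·(-1)^1·(+1)^0 = -1.
v=13: a=13^1·(≡2), b=13^4·(≡11) mod 13; (2|13)=-1, (11|13)=-1; (−1)^{1·4·6}·(-1)^4·(-1)^1 = -1.
v=11: a=11^0·(≡6), b=11^2·(≡4) mod 11; (6|11)=-1, (4|11)=+1; (−1)^{0·2·5}·(-1)^2·(+1)^0 = +1.
v=3: a=3^3·(≡2), b=3^0·(≡1) mod 3; (2|3)=-1, (1|3)=+1; (−1)^{3·0·1}·(-1)^0·(+1)^3 = +1.
v=2: v_2(a)=2, v_2(b)=-2; units ≡ 5, 5 (mod 8); ε·ε+αω+βω = 0·0+2·1+-2·1 ≡ 0  ⇒  (a,b)_2 = +1.
v=19: a=19^-1·(≡9), b=19^4·(≡10) mod 19; (9|19)=+1, (10|19)=-1; (−1)^{-1·4·9}·(+1)^4·(-1)^-1 = -1.
|Ram(12597, 37)| = 4, even; anisotropic at {13, 17, 19, 37}.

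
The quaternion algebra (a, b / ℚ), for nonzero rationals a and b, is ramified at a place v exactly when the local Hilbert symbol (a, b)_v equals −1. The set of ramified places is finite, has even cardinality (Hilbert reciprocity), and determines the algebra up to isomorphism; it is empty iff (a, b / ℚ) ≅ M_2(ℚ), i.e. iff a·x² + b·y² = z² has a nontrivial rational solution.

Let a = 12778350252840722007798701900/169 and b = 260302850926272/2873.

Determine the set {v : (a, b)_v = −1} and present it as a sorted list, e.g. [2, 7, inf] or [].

[2, 11, 23, 31]

(a, b) ≡ (30659, 296383219) mod (ℚ^×)²; places V = {2, 3, 5, 7, 11, 13, 17, 23, 29, 31, 41, 43, ∞}.
(a,b)_31: α=3, u≡28; β=1, v≡14 (mod 31); (28|31)=+1, (14|31)=+1; sign (−1)^1·+1^1·+1^3 = -1.
(a,b)_7: α=2, u≡5; β=2, v≡3 (mod 7); (5|7)=-1, (3|7)=-1; sign (−1)^0·-1^2·-1^2 = +1.
(a,b)_∞: sgn(30659)=+, sgn(296383219)=+, so +1.
(a,b)_11: α=2, u≡10; β=1, v≡9 (mod 11); (10|11)=-1, (9|11)=+1; sign (−1)^0·-1^1·+1^2 = -1.
(a,b)_17: α=0, u≡2; β=-1, v≡4 (mod 17); (2|17)=+1, (4|17)=+1; sign (−1)^0·+1^-1·+1^0 = +1.
(a,b)_23: α=5, u≡15; β=2, v≡11 (mod 23); (15|23)=-1, (11|23)=-1; sign (−1)^0·-1^2·-1^5 = -1.
(a,b)_43: α=3, u≡15; β=1, v≡34 (mod 43); (15|43)=+1, (34|43)=-1; sign (−1)^1·+1^1·-1^3 = +1.
(a,b)_13: α=-2, u≡6; β=-2, v≡6 (mod 13); (6|13)=-1, (6|13)=-1; sign (−1)^0·-1^-2·-1^-2 = +1.
(a,b)_41: α=2, u≡20; β=1, v≡14 (mod 41); (20|41)=+1, (14|41)=-1; sign (−1)^0·+1^1·-1^2 = +1.
(a,b)_3: α=0, u≡2; β=2, v≡1 (mod 3); (2|3)=-1, (1|3)=+1; sign (−1)^0·-1^2·+1^0 = +1.
(a,b)_5: α=2, u≡4; β=0, v≡4 (mod 5); (4|5)=+1, (4|5)=+1; sign (−1)^0·+1^0·+1^2 = +1.
(a,b)_2: α=2, β=6; u≡3, v≡3 (mod 8); ε(u)ε(v)=1·1, αω(v)=2·1, βω(u)=6·1; sum ≡ 1  ⇒  -1.
(a,b)_29: α=2, u≡25; β=1, v≡14 (mod 29); (25|29)=+1, (14|29)=-1; sign (−1)^0·+1^1·-1^2 = +1.
|Ram(30659, 296383219)| = 4, even; anisotropic at {2, 11, 23, 31}.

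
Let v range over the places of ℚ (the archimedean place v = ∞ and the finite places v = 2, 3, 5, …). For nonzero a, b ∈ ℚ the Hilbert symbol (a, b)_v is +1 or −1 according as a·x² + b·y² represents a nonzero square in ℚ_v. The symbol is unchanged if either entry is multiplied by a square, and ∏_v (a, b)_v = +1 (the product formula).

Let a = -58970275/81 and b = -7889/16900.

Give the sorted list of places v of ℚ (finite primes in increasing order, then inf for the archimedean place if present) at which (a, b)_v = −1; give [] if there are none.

[13, inf]

Mod squares: a ≡ -91, b ≡ -161. Check v ∈ {∞, 2, 3, 5, 7, 13, 23}.
v=5: a=5^2·(≡4), b=5^-2·(≡1) mod 5; (4|5)=+1, (1|5)=+1; (−1)^{2·-2·2}·(+1)^-2·(+1)^2 = +1.
v=7: a=7^3·(≡4), b=7^3·(≡6) mod 7; (4|7)=+1, (6|7)=-1; (−1)^{3·3·3}·(+1)^3·(-1)^3 = +1.
v=3: a=3^-4·(≡2), b=3^0·(≡1) mod 3; (2|3)=-1, (1|3)=+1; (−1)^{-4·0·1}·(-1)^0·(+1)^-4 = +1.
v=∞: -91 < 0 and -161 < 0  ⇒  (a,b)_∞ = -1.
v=13: a=13^1·(≡2), b=13^-2·(≡6) mod 13; (2|13)=-1, (6|13)=-1; (−1)^{1·-2·6}·(-1)^-2·(-1)^1 = -1.
v=2: v_2(a)=0, v_2(b)=-2; units ≡ 5, 7 (mod 8); ε·ε+αω+βω = 0·1+0·0+-2·1 ≡ 0  ⇒  (a,b)_2 = +1.
v=23: a=23^2·(≡12), b=23^1·(≡18) mod 23; (12|23)=+1, (18|23)=+1; (−1)^{2·1·11}·(+1)^1·(+1)^2 = +1.
Ram(-91, -161) = {13, ∞}; no ℚ_13-point on the conic.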